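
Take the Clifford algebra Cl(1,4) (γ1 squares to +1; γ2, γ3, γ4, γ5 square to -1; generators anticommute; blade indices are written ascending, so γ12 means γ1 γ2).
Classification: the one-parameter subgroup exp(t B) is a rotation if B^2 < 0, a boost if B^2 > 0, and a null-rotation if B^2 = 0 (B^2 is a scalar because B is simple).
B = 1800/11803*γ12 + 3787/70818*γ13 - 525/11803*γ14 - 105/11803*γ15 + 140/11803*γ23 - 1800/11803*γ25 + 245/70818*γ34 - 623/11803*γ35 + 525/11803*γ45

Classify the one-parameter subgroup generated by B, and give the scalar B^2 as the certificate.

B^2 term by term: the squares give (1800/11803)^2*(γ12)^2 + (3787/70818)^2*(γ13)^2 + (-525/11803)^2*(γ14)^2 + (-105/11803)^2*(γ15)^2 + (140/11803)^2*(γ23)^2 + (-1800/11803)^2*(γ25)^2 + (245/70818)^2*(γ34)^2 + (-623/11803)^2*(γ35)^2 + (525/11803)^2*(γ45)^2 = 3240000/139310809*(+1) + 14341369/5015189124*(+1) + 275625/139310809*(+1) + 11025/139310809*(+1) + 19600/139310809*(-1) + 3240000/139310809*(-1) + 60025/5015189124*(-1) + 388129/139310809*(-1) + 275625/139310809*(-1) = 0 (each basis 2-blade squares to minus the product of its generators' squares); cross terms between blades sharing an index anticommute and cancel; the commuting (index-disjoint) pairs give grade-4 terms 2*c*c'*(blade product), which cancel blade by blade — γ1234: 147000/139310809 - 147000/139310809 = 0; γ1235: -2242800/139310809 + 2272200/139310809 - 29400/139310809 = 0; γ1245: 1890000/139310809 - 1890000/139310809 = 0; γ1345: 662725/139310809 - 654150/139310809 - 8575/139310809 = 0; γ2345: 147000/139310809 - 147000/139310809 = 0 — confirming B is simple. So B^2 = 0.
Answer: null-rotation, certificate B^2 = 0. Check the certificate: B^2 = 0, and that sign is decisive whatever form B takes.


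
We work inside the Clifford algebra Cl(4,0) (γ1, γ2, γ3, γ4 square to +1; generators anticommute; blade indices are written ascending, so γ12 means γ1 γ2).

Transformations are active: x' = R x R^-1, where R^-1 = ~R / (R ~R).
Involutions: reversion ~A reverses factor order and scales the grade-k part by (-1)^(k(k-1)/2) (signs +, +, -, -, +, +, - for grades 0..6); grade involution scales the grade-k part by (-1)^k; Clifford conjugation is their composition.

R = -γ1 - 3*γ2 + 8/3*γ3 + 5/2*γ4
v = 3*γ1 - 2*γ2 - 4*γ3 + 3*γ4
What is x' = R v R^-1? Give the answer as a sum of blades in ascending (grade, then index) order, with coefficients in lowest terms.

~R = -γ1 - 3*γ2 + 8/3*γ3 + 5/2*γ4, and R ~R = 841/36, so R^-1 = ~R / (841/36).
R v = -1/6 + 11*γ12 - 4*γ13 - 21/2*γ14 + 52/3*γ23 - 4*γ24 + 18*γ34
Answer: -2511/841*γ1 + 1718/841*γ2 + 3332/841*γ3 - 2553/841*γ4


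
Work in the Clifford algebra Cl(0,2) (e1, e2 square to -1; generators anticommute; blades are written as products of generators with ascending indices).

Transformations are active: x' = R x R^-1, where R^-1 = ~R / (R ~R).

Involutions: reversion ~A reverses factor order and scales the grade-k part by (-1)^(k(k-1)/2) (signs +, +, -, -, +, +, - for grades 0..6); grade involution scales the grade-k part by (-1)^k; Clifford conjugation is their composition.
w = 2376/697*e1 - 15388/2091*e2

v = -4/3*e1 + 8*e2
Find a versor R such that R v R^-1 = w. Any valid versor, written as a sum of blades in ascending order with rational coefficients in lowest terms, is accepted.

Key observation: q(v) = q(w) = -592/9 (sandwiches preserve the norm), so R = v + w = 4340/2091*e1 + 1340/2091*e2 works whenever it is invertible — the component of v along it is kept and (v - w)/2 reverses, sending v to w.
Answer: 4340/2091*e1 + 1340/2091*e2


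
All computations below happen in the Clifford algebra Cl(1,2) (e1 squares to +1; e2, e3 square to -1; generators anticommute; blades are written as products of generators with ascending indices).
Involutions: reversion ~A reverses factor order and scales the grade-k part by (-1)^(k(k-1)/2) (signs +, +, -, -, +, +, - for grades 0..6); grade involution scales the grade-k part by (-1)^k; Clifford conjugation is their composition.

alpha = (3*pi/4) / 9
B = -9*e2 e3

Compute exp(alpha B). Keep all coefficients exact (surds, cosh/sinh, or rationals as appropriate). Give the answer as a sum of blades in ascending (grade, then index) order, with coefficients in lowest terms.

B^2 = (-9)^2*(e2 e3)^2 = 81*(-1) = -81 (a basis 2-blade squares to minus the product of its generators' squares).
B^2 = -81 — B^2 < 0, so the exponential closes trigonometrically: l = 9, alpha*l = 3*pi/4, so exp(alpha B) = cos(3*pi/4) + (sin(3*pi/4)/9)*B = -sqrt(2)/2 + (sqrt(2)/18)*B.
Answer: -sqrt(2)/2 - sqrt(2)/2*e2 e3


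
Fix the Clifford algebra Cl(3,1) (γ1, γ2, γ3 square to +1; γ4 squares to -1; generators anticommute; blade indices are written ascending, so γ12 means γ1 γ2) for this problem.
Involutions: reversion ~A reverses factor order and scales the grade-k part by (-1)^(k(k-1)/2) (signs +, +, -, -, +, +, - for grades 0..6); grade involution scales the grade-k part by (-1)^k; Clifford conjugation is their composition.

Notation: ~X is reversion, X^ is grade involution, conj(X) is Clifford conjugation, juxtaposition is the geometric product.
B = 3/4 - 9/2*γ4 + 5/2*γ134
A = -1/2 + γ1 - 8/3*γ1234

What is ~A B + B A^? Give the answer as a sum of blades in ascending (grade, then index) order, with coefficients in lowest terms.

first term: -3/8 + 3/4*γ1 + 20/3*γ2 + 9/4*γ4 - 9/2*γ14 + 5/2*γ34 - 12*γ123 - 5/4*γ134 - 2*γ1234
second term: -3/8 - 3/4*γ1 - 20/3*γ2 + 9/4*γ4 - 9/2*γ14 - 5/2*γ34 + 12*γ123 - 5/4*γ134 - 2*γ1234
Answer: -3/4 + 9/2*γ4 - 9*γ14 - 5/2*γ134 - 4*γ1234


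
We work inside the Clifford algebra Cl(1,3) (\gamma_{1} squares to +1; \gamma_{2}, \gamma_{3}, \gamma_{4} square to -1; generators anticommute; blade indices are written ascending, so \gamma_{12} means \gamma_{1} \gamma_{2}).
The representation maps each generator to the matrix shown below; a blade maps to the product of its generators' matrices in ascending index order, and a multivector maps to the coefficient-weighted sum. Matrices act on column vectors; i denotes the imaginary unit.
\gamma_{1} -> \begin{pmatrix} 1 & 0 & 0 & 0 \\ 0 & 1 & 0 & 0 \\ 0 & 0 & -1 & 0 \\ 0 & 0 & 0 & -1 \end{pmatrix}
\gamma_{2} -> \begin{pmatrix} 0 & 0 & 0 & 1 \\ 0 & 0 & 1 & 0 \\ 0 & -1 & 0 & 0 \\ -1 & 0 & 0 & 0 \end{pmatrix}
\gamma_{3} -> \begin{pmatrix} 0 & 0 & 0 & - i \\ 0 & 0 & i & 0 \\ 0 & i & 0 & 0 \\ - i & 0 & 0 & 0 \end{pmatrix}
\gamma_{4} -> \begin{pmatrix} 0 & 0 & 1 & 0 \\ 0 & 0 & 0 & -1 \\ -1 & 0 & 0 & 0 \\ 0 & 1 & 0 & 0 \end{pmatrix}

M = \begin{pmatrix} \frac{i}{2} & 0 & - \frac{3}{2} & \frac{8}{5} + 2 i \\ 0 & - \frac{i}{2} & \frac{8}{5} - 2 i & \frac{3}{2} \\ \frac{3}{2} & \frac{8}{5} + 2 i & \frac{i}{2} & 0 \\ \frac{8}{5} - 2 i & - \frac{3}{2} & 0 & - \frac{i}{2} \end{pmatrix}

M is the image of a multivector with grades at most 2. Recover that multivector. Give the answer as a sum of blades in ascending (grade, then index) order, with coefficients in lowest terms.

Method: the blade images are trace-orthogonal — tr(rho(e_A) rho(e_B)^-1) = 4 if A = B and 0 otherwise — and rho(e_A)^-1 = (e_A)^2 * rho(e_A) with (e_A)^2 = +1 or -1, so the coefficient of e_A in the preimage is (e_A)^2 * tr(M rho(e_A))/4.
Nonzero projections over blades of grade <= 2: \gamma_{4}: (\gamma_{4})^2 = -1, tr(M rho(\gamma_{4})) = 6, coefficient -\frac{3}{2}; \gamma_{12}: (\gamma_{12})^2 = +1, tr(M rho(\gamma_{12})) = \frac{32}{5}, coefficient \frac{8}{5}; \gamma_{13}: (\gamma_{13})^2 = +1, tr(M rho(\gamma_{13})) = -8, coefficient -2; \gamma_{23}: (\gamma_{23})^2 = -1, tr(M rho(\gamma_{23})) = 2, coefficient -\frac{1}{2}. Every other blade of grade <= 2 projects to 0.
Answer: -\frac{3}{2} \gamma_{4} + \frac{8}{5} \gamma_{12} - 2 \gamma_{13} - \frac{1}{2} \gamma_{23}


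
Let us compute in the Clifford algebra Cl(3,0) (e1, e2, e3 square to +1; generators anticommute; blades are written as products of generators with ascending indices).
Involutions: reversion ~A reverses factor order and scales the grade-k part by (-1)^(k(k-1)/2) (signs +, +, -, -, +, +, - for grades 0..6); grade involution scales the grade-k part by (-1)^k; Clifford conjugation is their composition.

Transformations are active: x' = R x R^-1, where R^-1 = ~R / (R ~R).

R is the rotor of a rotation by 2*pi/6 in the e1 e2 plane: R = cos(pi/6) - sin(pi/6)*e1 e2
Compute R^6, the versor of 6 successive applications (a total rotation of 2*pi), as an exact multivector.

The rotor phase is half the rotation angle and phases add under composition, so 6 steps in the e1 e2 plane accumulate phase 6*(pi/6) = pi: R^6 = cos(pi) - sin(pi)*e1 e2.
cos(pi) = -1 and sin(pi) = 0, so R^6 = -1. The total rotation 2*pi is 1 full turn, so every vector returns to itself, yet the rotor is -1, on the OTHER sheet of the double cover (an odd number of 2*pi turns).
Answer: -1


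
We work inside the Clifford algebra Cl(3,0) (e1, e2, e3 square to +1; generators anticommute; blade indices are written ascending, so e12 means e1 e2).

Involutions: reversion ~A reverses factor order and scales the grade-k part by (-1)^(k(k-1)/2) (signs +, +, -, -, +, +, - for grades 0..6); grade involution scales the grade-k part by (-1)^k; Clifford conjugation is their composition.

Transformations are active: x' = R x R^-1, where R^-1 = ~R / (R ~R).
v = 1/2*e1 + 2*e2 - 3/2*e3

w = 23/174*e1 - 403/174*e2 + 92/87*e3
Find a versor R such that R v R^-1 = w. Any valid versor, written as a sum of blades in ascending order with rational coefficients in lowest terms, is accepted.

The midline construction: v and w both square to 13/2, so reflecting in their sum 55/87*e1 - 55/174*e2 - 77/174*e3 exchanges them.
Answer: 55/87*e1 - 55/174*e2 - 77/174*e3


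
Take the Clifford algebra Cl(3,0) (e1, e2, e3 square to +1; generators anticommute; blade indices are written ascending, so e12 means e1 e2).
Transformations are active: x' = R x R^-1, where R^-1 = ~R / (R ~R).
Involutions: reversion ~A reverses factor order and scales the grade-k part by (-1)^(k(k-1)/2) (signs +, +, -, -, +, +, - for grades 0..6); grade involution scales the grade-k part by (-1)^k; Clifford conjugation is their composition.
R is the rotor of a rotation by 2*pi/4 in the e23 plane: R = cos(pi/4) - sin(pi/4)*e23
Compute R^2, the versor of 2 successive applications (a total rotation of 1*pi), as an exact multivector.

Half-angle bookkeeping: 2 applications in e23 add up to rotor phase 2*pi/4 = pi/2, so R^2 = cos(pi/2) - sin(pi/2)*e23.
cos(pi/2) = 0 and sin(pi/2) = 1, so R^2 = -e23. The net rotation is 1*pi; the rotor keeps the half-angle phase exactly.
Answer: -e23


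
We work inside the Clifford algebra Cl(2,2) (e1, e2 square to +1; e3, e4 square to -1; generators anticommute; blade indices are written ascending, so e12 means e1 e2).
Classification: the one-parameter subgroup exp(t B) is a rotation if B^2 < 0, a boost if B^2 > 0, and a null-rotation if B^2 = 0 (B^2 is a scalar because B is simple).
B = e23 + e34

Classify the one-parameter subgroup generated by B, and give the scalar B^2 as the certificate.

B^2 term by term: the squares give (1)^2*(e23)^2 + (1)^2*(e34)^2 = 1*(+1) + 1*(-1) = 0 (each basis 2-blade squares to minus the product of its generators' squares); cross terms between blades sharing an index anticommute and cancel. So B^2 = 0.
Answer: null-rotation, certificate B^2 = 0. One invariant decides it: the square 0 survives every conjugation, and its sign is exactly the classification.


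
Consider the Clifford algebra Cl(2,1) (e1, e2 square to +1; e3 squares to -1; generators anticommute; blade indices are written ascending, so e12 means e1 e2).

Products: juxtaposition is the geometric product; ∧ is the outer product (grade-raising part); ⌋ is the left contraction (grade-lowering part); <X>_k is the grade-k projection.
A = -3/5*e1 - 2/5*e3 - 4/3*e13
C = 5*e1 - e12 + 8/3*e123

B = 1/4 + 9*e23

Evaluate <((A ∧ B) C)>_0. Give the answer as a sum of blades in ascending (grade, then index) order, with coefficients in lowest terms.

step 1: -3/20*e1 - 1/10*e3 - 1/3*e13 - 27/5*e123
step 2: -303/20 + 187/180*e2 - 56/15*e3 + 4/15*e12 + 1/2*e13 - 406/15*e23 + 1/10*e123
step 3: -303/20
Answer: -303/20


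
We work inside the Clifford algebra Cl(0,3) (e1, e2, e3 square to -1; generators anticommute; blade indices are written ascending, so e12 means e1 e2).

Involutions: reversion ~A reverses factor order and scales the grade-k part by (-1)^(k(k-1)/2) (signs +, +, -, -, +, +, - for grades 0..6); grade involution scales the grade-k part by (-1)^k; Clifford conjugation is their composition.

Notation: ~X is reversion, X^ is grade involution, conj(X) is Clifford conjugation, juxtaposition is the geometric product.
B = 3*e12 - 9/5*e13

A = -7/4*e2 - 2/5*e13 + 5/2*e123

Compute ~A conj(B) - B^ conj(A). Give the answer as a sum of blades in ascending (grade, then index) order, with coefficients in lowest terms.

first term: -18/25 + 21/4*e1 - 9/2*e2 - 15/2*e3 + 6/5*e23 + 63/20*e123
second term: 18/25 - 21/4*e1 - 9/2*e2 - 15/2*e3 + 6/5*e23 + 63/20*e123
Answer: -36/25 + 21/2*e1


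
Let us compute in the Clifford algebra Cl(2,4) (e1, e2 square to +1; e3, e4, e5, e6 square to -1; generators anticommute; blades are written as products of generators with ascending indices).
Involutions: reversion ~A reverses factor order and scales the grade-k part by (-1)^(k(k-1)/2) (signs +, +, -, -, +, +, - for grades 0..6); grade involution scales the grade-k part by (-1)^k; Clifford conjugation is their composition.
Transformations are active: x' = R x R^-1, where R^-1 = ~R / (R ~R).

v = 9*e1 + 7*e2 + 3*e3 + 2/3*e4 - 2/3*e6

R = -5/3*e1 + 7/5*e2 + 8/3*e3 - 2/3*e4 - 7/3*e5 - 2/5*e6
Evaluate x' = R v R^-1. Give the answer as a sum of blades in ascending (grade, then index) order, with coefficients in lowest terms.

~R = -5/3*e1 + 7/5*e2 + 8/3*e3 - 2/3*e4 - 7/3*e5 - 2/5*e6, and R ~R = -379/45, so R^-1 = ~R / (-379/45).
R v = -586/45 - 364/15*e1 e2 - 29*e1 e3 + 44/9*e1 e4 + 21*e1 e5 + 212/45*e1 e6 - 217/15*e2 e3 + 28/5*e2 e4 + 49/3*e2 e5 + 28/15*e2 e6 + 34/9*e3 e4 + 7*e3 e5 - 26/45*e3 e6 + 14/9*e4 e5 + 32/45*e4 e6 + 14/9*e5 e6
Answer: -16093/1137*e1 - 5061/1895*e2 + 5965/1137*e3 - 1034/379*e4 - 8204/1137*e5 - 3242/5685*e6


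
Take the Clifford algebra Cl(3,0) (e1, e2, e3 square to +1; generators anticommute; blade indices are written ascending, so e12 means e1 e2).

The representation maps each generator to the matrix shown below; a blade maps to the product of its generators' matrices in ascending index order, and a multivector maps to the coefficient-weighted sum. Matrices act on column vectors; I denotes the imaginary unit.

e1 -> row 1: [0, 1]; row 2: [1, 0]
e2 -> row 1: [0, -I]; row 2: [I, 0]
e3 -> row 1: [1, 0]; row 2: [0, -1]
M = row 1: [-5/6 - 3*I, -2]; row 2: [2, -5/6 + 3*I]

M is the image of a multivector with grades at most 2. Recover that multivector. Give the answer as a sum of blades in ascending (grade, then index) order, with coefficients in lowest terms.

Method: 1, rho(e1), rho(e2), rho(e3) form a trace-orthogonal basis of the 2x2 complex matrices (tr(X Y) = 2 if X = Y, else 0), so M = m0*1 + m1*rho(e1) + m2*rho(e2) + m3*rho(e3) with m0 = tr(M)/2 = -5/6, m1 = tr(M rho(e1))/2 = 0, m2 = tr(M rho(e2))/2 = -2*I, m3 = tr(M rho(e3))/2 = -3*I.
Multiplying table entries, the bivector images are rho(e12) = I*rho(e3), rho(e13) = -I*rho(e2), rho(e23) = I*rho(e1); with real blade coefficients the real parts of m0..m3 are the coefficients of 1, e1, e2, e3 and the imaginary parts give the bivectors (e23: Im m1, e13: -Im m2, e12: Im m3).
Answer: -5/6 - 3*e12 + 2*e13


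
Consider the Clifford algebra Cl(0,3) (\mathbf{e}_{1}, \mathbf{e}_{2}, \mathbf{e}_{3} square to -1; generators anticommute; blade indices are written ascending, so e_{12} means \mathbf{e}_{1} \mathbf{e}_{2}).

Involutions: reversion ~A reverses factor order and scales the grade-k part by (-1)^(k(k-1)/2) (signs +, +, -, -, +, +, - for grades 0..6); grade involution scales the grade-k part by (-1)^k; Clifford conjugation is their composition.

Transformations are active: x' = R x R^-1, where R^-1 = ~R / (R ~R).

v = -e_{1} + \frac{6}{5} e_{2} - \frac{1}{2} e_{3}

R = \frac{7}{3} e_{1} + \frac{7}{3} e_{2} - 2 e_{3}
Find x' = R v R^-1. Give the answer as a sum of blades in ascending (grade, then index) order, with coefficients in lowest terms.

~R = \frac{7}{3} e_{1} + \frac{7}{3} e_{2} - 2 e_{3}, and R ~R = -\frac{134}{9}, so R^-1 = ~R / (-\frac{134}{9}).
R v = -\frac{22}{15} + \frac{77}{15} e_{12} - \frac{19}{6} e_{13} + \frac{37}{30} e_{23}
Answer: \frac{489}{335} e_{1} - \frac{248}{335} e_{2} + \frac{71}{670} e_{3}


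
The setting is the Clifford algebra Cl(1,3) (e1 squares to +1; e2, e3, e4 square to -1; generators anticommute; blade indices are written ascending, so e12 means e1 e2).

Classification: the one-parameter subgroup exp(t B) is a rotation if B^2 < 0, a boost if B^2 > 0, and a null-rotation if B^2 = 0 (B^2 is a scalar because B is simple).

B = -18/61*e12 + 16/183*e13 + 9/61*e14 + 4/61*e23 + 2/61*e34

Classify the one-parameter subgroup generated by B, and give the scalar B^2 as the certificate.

B^2 term by term: the squares give (-18/61)^2*(e12)^2 + (16/183)^2*(e13)^2 + (9/61)^2*(e14)^2 + (4/61)^2*(e23)^2 + (2/61)^2*(e34)^2 = 324/3721*(+1) + 256/33489*(+1) + 81/3721*(+1) + 16/3721*(-1) + 4/3721*(-1) = 1/9 (each basis 2-blade squares to minus the product of its generators' squares); cross terms between blades sharing an index anticommute and cancel; the commuting (index-disjoint) pairs give grade-4 terms 2*c*c'*(blade product), which cancel blade by blade — e1234: -72/3721 + 72/3721 = 0 — confirming B is simple. So B^2 = 1/9.
Answer: boost, certificate B^2 = 1/9. Note: conjugating B changes its blade decomposition but never the scalar B^2 = 1/9, whose sign settles the classification.


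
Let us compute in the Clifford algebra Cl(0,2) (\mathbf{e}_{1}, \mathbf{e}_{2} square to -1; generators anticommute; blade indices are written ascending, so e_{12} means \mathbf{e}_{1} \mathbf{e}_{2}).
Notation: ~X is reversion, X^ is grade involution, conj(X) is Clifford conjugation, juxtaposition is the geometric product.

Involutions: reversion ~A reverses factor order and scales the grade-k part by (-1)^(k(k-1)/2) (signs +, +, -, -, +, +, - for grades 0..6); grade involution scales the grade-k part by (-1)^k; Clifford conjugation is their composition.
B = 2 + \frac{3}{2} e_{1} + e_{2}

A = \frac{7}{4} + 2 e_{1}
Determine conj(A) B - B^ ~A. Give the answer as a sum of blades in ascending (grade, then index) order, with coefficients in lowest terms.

first term: \frac{13}{2} - \frac{11}{8} e_{1} + \frac{7}{4} e_{2} - 2 e_{12}
second term: \frac{13}{2} + \frac{11}{8} e_{1} - \frac{7}{4} e_{2} + 2 e_{12}
Answer: -\frac{11}{4} e_{1} + \frac{7}{2} e_{2} - 4 e_{12}


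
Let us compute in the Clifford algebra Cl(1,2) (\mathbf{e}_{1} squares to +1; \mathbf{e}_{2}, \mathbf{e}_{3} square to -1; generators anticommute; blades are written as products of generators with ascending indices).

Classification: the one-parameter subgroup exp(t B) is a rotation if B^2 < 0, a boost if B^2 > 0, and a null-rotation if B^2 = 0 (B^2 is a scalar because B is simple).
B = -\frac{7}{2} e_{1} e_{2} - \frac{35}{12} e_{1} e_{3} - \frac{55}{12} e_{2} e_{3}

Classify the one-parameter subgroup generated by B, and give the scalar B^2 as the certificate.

B^2 term by term: the squares give (-\frac{7}{2})^2*(e_{1} e_{2})^2 + (-\frac{35}{12})^2*(e_{1} e_{3})^2 + (-\frac{55}{12})^2*(e_{2} e_{3})^2 = \frac{49}{4}*(+1) + \frac{1225}{144}*(+1) + \frac{3025}{144}*(-1) = -\frac{1}{4} (each basis 2-blade squares to minus the product of its generators' squares); cross terms between blades sharing an index anticommute and cancel. So B^2 = -\frac{1}{4}.
Answer: rotation, certificate B^2 = -\frac{1}{4}. No conjugation can change B^2 = -\frac{1}{4}; the sign gives the class.


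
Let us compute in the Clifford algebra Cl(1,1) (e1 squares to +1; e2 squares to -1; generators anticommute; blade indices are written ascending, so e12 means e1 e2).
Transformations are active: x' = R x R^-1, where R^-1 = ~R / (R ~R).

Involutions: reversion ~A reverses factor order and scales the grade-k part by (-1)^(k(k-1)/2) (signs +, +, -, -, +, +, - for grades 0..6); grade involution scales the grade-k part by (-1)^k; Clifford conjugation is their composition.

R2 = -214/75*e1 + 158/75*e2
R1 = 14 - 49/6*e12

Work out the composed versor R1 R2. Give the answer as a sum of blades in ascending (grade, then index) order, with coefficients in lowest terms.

Distribute over the terms of R1 (each basis-blade product reordered to ascending indices, repeated generators contracted through their squares):
(14) R2 = -2996/75*e1 + 2212/75*e2
(-49/6*e12) R2 = 3871/225*e1 - 5243/225*e2
Summing the partial products and collecting blades:
Answer: -5117/225*e1 + 1393/225*e2


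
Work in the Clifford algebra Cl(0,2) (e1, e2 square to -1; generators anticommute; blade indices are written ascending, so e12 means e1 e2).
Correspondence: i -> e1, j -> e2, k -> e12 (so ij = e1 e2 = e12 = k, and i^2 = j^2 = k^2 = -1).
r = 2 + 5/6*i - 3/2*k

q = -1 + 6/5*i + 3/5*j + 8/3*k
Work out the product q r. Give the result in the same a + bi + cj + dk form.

In blades: q = -1 + 6/5*e1 + 3/5*e2 + 8/3*e12, r = 2 + 5/6*e1 - 3/2*e12.
Distribute q over r term by term (generator squares from the signature, products reordered to ascending indices): (-1)*r = -2 - 5/6*e1 + 3/2*e12; (6/5*e1)*r = -1 + 12/5*e1 + 9/5*e2; (3/5*e2)*r = -9/10*e1 + 6/5*e2 - 1/2*e12; (8/3*e12)*r = 4 + 20/9*e2 + 16/3*e12.
Sum: 1 + 2/3*e1 + 47/9*e2 + 19/3*e12; translating back through the correspondence:
Answer: 1 + 2/3*i + 47/9*j + 19/3*k


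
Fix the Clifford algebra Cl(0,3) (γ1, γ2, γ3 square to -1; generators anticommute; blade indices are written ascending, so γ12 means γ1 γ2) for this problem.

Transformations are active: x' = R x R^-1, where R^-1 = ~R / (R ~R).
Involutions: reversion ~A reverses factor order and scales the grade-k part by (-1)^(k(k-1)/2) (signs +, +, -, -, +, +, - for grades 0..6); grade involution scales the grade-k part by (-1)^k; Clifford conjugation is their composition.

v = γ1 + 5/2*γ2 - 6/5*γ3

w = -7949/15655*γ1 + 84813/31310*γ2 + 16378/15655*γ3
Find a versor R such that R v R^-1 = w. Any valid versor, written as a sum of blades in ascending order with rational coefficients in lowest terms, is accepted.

Here q(v) = q(w) = -869/100; the classical choice R = v + w = 7706/15655*γ1 + 81544/15655*γ2 - 2408/15655*γ3 then realises v -> w under the sandwich.
Answer: 7706/15655*γ1 + 81544/15655*γ2 - 2408/15655*γ3


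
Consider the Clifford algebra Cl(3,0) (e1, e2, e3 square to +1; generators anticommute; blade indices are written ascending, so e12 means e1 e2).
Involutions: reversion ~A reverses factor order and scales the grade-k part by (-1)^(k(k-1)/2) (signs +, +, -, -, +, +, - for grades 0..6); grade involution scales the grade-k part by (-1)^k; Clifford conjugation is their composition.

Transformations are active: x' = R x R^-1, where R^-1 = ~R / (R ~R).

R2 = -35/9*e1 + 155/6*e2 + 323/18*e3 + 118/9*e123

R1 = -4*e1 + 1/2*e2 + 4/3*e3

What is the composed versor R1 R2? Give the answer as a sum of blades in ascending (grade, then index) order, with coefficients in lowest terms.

Distribute over the terms of R1 (each basis-blade product reordered to ascending indices, repeated generators contracted through their squares):
(-4*e1) R2 = 140/9 - 310/3*e12 - 646/9*e13 - 472/9*e23
(1/2*e2) R2 = 155/12 + 35/18*e12 - 59/9*e13 + 323/36*e23
(4/3*e3) R2 = 646/27 + 472/27*e12 + 140/27*e13 - 310/9*e23
Summing the partial products and collecting blades:
Answer: 5659/108 - 4531/54*e12 - 1975/27*e13 - 935/12*e23


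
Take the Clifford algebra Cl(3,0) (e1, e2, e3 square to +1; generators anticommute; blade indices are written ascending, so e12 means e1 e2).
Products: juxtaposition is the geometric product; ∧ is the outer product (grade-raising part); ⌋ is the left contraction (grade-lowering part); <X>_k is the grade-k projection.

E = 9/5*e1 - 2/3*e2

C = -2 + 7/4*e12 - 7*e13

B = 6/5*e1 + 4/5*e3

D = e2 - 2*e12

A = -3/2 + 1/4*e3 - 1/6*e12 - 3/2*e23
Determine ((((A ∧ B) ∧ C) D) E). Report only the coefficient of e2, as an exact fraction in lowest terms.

step 1: -9/5*e1 - 6/5*e3 - 3/10*e13 - 29/15*e123
step 2: 18/5*e1 + 12/5*e3 + 3/5*e13 + 53/30*e123
step 3: -36/5*e2 + 53/15*e3 + 18/5*e12 - 53/30*e13 - 18/5*e23 - 27/5*e123
step 4: 24/5 - 12/5*e1 - 162/25*e2 + 39/50*e3 + 324/25*e12 - 249/25*e13 - 1657/225*e23 - 1723/225*e123
Answer: -162/25


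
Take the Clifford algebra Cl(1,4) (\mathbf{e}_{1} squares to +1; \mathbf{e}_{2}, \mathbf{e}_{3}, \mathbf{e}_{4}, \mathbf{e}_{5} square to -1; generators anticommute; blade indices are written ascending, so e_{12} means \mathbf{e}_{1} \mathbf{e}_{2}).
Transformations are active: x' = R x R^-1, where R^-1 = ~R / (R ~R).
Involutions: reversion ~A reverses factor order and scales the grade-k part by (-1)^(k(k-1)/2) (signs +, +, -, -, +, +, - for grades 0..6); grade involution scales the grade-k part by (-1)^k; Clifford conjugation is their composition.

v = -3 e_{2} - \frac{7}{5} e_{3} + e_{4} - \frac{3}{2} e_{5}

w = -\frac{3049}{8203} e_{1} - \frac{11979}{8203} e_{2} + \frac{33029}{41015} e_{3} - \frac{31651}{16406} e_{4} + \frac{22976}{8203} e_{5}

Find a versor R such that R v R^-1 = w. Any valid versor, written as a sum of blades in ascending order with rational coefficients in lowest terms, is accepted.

Construction: equal norms (both -\frac{1421}{100}) license R = v + w = -\frac{3049}{8203} e_{1} - \frac{36588}{8203} e_{2} - \frac{24392}{41015} e_{3} - \frac{15245}{16406} e_{4} + \frac{21343}{16406} e_{5} — nothing changes along that direction, while (v - w)/2 changes sign, so v maps onto w.
Answer: -\frac{3049}{8203} e_{1} - \frac{36588}{8203} e_{2} - \frac{24392}{41015} e_{3} - \frac{15245}{16406} e_{4} + \frac{21343}{16406} e_{5}


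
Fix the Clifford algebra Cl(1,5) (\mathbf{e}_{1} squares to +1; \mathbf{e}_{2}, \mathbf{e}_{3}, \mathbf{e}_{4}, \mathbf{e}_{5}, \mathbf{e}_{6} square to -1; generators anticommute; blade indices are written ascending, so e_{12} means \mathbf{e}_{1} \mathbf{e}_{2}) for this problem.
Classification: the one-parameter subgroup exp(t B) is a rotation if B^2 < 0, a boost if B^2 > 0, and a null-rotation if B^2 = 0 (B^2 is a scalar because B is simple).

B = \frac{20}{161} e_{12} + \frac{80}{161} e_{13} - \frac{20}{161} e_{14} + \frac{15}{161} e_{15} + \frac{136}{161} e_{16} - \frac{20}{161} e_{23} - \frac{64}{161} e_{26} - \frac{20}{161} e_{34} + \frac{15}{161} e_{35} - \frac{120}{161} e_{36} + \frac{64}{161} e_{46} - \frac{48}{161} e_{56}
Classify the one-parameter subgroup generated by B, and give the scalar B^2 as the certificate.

B^2 term by term: the squares give (\frac{20}{161})^2*(e_{12})^2 + (\frac{80}{161})^2*(e_{13})^2 + (-\frac{20}{161})^2*(e_{14})^2 + (\frac{15}{161})^2*(e_{15})^2 + (\frac{136}{161})^2*(e_{16})^2 + (-\frac{20}{161})^2*(e_{23})^2 + (-\frac{64}{161})^2*(e_{26})^2 + (-\frac{20}{161})^2*(e_{34})^2 + (\frac{15}{161})^2*(e_{35})^2 + (-\frac{120}{161})^2*(e_{36})^2 + (\frac{64}{161})^2*(e_{46})^2 + (-\frac{48}{161})^2*(e_{56})^2 = \frac{400}{25921}*(+1) + \frac{6400}{25921}*(+1) + \frac{400}{25921}*(+1) + \frac{225}{25921}*(+1) + \frac{18496}{25921}*(+1) + \frac{400}{25921}*(-1) + \frac{4096}{25921}*(-1) + \frac{400}{25921}*(-1) + \frac{225}{25921}*(-1) + \frac{14400}{25921}*(-1) + \frac{4096}{25921}*(-1) + \frac{2304}{25921}*(-1) = 0 (each basis 2-blade squares to minus the product of its generators' squares); cross terms between blades sharing an index anticommute and cancel; the commuting (index-disjoint) pairs give grade-4 terms 2*c*c'*(blade product), which cancel blade by blade — e_{1234}: -\frac{800}{25921} + \frac{800}{25921} = 0; e_{1235}: \frac{600}{25921} - \frac{600}{25921} = 0; e_{1236}: -\frac{4800}{25921} + \frac{10240}{25921} - \frac{5440}{25921} = 0; e_{1246}: \frac{2560}{25921} - \frac{2560}{25921} = 0; e_{1256}: -\frac{1920}{25921} + \frac{1920}{25921} = 0; e_{1345}: \frac{600}{25921} - \frac{600}{25921} = 0; e_{1346}: \frac{10240}{25921} - \frac{4800}{25921} - \frac{5440}{25921} = 0; e_{1356}: -\frac{7680}{25921} + \frac{3600}{25921} + \frac{4080}{25921} = 0; e_{1456}: \frac{1920}{25921} - \frac{1920}{25921} = 0; e_{2346}: -\frac{2560}{25921} + \frac{2560}{25921} = 0; e_{2356}: \frac{1920}{25921} - \frac{1920}{25921} = 0; e_{3456}: \frac{1920}{25921} - \frac{1920}{25921} = 0 — confirming B is simple. So B^2 = 0.
Answer: null-rotation, certificate B^2 = 0. B^2 = 0 is basis-independent, so its sign is the whole story.


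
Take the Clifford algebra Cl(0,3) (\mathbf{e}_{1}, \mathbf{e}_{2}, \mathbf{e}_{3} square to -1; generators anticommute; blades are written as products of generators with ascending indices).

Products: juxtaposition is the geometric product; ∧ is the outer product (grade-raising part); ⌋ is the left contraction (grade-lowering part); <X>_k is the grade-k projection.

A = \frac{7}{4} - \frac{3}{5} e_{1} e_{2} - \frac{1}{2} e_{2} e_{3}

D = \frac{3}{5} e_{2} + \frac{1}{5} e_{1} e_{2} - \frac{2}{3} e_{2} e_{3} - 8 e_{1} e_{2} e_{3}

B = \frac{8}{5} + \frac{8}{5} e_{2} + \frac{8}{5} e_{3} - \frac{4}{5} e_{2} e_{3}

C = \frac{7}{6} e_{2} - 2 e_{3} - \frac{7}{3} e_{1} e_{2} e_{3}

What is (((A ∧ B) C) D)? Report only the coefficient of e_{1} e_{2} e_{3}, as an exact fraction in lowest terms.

step 1: \frac{14}{5} + \frac{14}{5} e_{2} + \frac{14}{5} e_{3} - \frac{24}{25} e_{1} e_{2} - \frac{11}{5} e_{2} e_{3} - \frac{24}{25} e_{1} e_{2} e_{3}
step 2: \frac{343}{75} - \frac{301}{75} e_{1} - \frac{17}{15} e_{2} - \frac{1561}{150} e_{3} + \frac{346}{75} e_{1} e_{2} - \frac{574}{75} e_{1} e_{3} - \frac{133}{15} e_{2} e_{3} - \frac{346}{75} e_{1} e_{2} e_{3}
step 3: \frac{34597}{1125} - \frac{86629}{1125} e_{1} + \frac{3227}{45} e_{2} + \frac{35723}{1125} e_{3} - \frac{3584}{45} e_{1} e_{2} + \frac{8551}{1125} e_{1} e_{3} - \frac{61607}{2250} e_{2} e_{3} - \frac{70651}{2250} e_{1} e_{2} e_{3}
Answer: -\frac{70651}{2250}


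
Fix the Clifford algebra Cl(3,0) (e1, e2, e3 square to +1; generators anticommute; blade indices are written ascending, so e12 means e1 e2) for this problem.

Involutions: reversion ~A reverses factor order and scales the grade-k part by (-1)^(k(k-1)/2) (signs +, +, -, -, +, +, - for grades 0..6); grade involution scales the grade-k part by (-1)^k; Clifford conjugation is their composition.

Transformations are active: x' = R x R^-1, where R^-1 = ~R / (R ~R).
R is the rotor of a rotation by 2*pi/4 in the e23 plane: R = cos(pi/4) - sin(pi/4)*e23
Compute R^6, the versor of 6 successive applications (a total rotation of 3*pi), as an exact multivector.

Because a rotor carries half the rotation angle, composing 6 copies of this e23-plane rotor multiplies the phase: 6*(pi/4) = 3*pi/2, hence R^6 = cos(3*pi/2) - sin(3*pi/2)*e23.
cos(3*pi/2) = 0 and sin(3*pi/2) = -1, so R^6 = e23. The net rotation is 1*pi (after discarding 1 full turn, each of which contributes a factor -1 to the rotor); the rotor keeps the half-angle phase exactly.
Answer: e23


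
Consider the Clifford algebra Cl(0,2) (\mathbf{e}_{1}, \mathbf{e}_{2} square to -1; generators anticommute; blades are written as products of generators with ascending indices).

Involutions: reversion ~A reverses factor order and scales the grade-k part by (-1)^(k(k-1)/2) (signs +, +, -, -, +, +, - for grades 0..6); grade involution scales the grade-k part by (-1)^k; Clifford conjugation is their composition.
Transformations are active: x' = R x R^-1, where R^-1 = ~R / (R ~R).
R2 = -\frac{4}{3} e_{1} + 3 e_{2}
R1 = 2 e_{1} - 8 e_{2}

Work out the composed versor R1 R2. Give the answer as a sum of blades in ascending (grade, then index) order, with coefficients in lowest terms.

Distribute over the terms of R1 (each basis-blade product reordered to ascending indices, repeated generators contracted through their squares):
(2 e_{1}) R2 = \frac{8}{3} + 6 e_{1} e_{2}
(-8 e_{2}) R2 = 24 - \frac{32}{3} e_{1} e_{2}
Summing the partial products and collecting blades:
Answer: \frac{80}{3} - \frac{14}{3} e_{1} e_{2}


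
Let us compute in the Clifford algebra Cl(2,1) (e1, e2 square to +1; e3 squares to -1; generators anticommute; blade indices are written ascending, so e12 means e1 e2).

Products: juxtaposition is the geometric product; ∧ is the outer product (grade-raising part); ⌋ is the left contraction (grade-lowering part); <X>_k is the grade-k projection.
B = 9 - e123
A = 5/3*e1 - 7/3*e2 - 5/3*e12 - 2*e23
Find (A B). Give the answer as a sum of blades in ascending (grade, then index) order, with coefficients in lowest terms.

step 1: 17*e1 - 21*e2 - 5/3*e3 - 15*e12 - 7/3*e13 - 59/3*e23
Answer: 17*e1 - 21*e2 - 5/3*e3 - 15*e12 - 7/3*e13 - 59/3*e23


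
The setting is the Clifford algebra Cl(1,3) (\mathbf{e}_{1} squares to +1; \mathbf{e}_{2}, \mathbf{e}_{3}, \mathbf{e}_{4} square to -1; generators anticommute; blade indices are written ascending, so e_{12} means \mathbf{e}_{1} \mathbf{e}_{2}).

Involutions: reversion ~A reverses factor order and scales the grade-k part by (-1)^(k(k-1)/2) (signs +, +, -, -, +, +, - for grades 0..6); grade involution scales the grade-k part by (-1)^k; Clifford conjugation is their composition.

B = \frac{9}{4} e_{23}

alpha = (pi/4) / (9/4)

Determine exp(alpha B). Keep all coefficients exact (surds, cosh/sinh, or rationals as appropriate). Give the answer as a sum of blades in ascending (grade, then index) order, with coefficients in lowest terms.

B^2 = (\frac{9}{4})^2*(e_{23})^2 = \frac{81}{16}*(-1) = -\frac{81}{16} (a basis 2-blade squares to minus the product of its generators' squares).
B^2 = -\frac{81}{16} — B^2 < 0, so the exponential closes trigonometrically: l = \frac{9}{4}, alpha*l = \frac{\pi}{4}, so exp(alpha B) = cos(\frac{\pi}{4}) + (sin(\frac{\pi}{4})/(\frac{9}{4}))*B = \frac{\sqrt{2}}{2} + (\frac{2 \sqrt{2}}{9})*B.
Answer: \frac{\sqrt{2}}{2} + \frac{\sqrt{2}}{2} e_{23}


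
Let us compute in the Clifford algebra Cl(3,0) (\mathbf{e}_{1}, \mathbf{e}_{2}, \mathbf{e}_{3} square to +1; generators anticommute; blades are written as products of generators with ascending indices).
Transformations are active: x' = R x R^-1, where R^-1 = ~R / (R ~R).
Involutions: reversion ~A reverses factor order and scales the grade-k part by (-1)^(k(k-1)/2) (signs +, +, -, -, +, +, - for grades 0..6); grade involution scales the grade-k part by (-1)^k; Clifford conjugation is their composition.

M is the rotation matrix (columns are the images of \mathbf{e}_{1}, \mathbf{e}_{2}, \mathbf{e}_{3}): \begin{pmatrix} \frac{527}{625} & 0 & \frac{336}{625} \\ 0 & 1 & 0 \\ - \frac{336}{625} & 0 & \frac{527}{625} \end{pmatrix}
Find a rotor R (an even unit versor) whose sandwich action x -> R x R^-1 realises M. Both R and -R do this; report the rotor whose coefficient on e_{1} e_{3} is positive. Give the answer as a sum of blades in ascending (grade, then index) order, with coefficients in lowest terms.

Method: write R = a + b12*e_{1} e_{2} + b13*e_{1} e_{3} + b23*e_{2} e_{3} with a^2 + b12^2 + b13^2 + b23^2 = 1 (so R^-1 = ~R). Expanding the columns R e_j ~R gives tr M = 4a^2 - 1 and, from the antisymmetric part, M21 - M12 = -4a*b12, M13 - M31 = 4a*b13, M32 - M23 = -4a*b23.
Here tr M = \frac{1679}{625}, so a^2 = (1 + tr M)/4 = \frac{576}{625} and a = ±\frac{24}{25}. Taking a = \frac{24}{25}: M21 - M12 = 0, M13 - M31 = \frac{672}{625}, M32 - M23 = 0, giving b12 = 0, b13 = \frac{7}{25}, b23 = 0, i.e. R = \frac{24}{25} + \frac{7}{25} e_{1} e_{3}.
Its e_{1} e_{3} coefficient is already positive.
Answer: \frac{24}{25} + \frac{7}{25} e_{1} e_{3}. Note: both R and -R realise this M (trace \frac{1679}{625}); the covering map identifies them, and the e_{1} e_{3}-coefficient sign is the tie-breaker.


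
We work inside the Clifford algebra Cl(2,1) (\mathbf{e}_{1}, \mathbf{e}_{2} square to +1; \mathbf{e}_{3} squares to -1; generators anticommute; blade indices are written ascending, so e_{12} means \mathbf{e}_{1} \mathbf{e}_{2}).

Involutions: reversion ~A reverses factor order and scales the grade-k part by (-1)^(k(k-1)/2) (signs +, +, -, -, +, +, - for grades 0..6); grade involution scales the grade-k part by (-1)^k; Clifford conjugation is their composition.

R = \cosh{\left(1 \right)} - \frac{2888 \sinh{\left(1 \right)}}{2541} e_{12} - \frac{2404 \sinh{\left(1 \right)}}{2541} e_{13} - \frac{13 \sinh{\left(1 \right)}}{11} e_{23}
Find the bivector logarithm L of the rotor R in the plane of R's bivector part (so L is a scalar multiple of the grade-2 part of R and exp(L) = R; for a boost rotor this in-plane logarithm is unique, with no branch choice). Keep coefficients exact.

The scalar part of R is \cosh{\left(1 \right)}, which determines |rapidity| via cosh; the sign lives in the bivector part, and pairing them (bivector part over sinh of the rapidity = the plane) gives the unique in-plane L = rapidity * plane.
Concretely: cosh(rapidity) = \cosh{\left(1 \right)} gives rapidity = ±1, and since rapidity/sinh(rapidity) is even the sign is immaterial: L = (rapidity/sinh(rapidity)) * <R>_2 = (\frac{1}{\sinh{\left(1 \right)}}) * <R>_2.
Answer: - \frac{2888}{2541} e_{12} - \frac{2404}{2541} e_{13} - \frac{13}{11} e_{23}


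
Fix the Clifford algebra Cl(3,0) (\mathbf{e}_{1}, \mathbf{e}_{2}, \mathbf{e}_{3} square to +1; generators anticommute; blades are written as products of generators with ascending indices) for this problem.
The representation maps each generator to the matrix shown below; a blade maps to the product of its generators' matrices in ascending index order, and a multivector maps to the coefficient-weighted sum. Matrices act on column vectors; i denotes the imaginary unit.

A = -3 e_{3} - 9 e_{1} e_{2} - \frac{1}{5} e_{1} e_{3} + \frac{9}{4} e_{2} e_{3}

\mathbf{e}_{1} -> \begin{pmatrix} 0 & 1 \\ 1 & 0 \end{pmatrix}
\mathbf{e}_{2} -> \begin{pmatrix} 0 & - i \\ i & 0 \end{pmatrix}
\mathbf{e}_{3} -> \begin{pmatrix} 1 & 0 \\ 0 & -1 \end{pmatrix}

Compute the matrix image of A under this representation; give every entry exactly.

Bivector images (products of the table entries): rho(e_{1} e_{2}) = rho(\mathbf{e}_{1})rho(\mathbf{e}_{2}) = \begin{pmatrix} i & 0 \\ 0 & - i \end{pmatrix}; rho(e_{1} e_{3}) = rho(\mathbf{e}_{1})rho(\mathbf{e}_{3}) = \begin{pmatrix} 0 & -1 \\ 1 & 0 \end{pmatrix}; rho(e_{2} e_{3}) = rho(\mathbf{e}_{2})rho(\mathbf{e}_{3}) = \begin{pmatrix} 0 & i \\ i & 0 \end{pmatrix}.
M = (-3)*rho(e_{3}) + (-9)*rho(e_{1} e_{2}) + (-\frac{1}{5})*rho(e_{1} e_{3}) + (\frac{9}{4})*rho(e_{2} e_{3}), summed entrywise:
Answer: \begin{pmatrix} -3 - 9 i & \frac{1}{5} + \frac{9 i}{4} \\ - \frac{1}{5} + \frac{9 i}{4} & 3 + 9 i \end{pmatrix}


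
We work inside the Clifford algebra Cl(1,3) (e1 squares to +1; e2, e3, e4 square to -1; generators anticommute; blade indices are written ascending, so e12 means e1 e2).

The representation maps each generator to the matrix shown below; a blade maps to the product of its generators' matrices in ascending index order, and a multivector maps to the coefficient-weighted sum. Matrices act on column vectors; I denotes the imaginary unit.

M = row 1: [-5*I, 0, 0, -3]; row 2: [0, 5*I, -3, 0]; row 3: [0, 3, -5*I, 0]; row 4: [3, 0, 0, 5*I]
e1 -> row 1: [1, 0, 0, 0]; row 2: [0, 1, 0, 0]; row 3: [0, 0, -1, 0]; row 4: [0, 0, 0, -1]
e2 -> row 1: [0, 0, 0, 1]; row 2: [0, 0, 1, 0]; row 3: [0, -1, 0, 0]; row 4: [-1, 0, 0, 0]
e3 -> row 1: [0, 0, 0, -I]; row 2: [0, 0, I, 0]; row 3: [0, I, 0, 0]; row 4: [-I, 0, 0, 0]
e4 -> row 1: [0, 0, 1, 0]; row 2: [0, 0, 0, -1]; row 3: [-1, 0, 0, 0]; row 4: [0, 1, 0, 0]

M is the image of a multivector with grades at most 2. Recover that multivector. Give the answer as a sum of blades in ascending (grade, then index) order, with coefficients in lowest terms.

Method: the blade images are trace-orthogonal — tr(rho(e_A) rho(e_B)^-1) = 4 if A = B and 0 otherwise — and rho(e_A)^-1 = (e_A)^2 * rho(e_A) with (e_A)^2 = +1 or -1, so the coefficient of e_A in the preimage is (e_A)^2 * tr(M rho(e_A))/4.
Nonzero projections over blades of grade <= 2: e2: (e2)^2 = -1, tr(M rho(e2)) = 12, coefficient -3; e23: (e23)^2 = -1, tr(M rho(e23)) = -20, coefficient 5. Every other blade of grade <= 2 projects to 0.
Answer: -3*e2 + 5*e23


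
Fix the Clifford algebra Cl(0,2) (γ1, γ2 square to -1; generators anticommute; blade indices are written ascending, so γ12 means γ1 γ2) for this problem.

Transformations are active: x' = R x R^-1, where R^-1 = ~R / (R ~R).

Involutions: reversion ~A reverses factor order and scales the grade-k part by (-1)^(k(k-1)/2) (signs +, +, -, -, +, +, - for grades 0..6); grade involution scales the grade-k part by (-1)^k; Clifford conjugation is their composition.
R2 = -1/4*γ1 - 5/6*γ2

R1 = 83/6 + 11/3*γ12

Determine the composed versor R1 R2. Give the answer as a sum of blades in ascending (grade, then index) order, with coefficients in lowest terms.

Distribute over the terms of R1 (each basis-blade product reordered to ascending indices, repeated generators contracted through their squares):
(83/6) R2 = -83/24*γ1 - 415/36*γ2
(11/3*γ12) R2 = 55/18*γ1 - 11/12*γ2
Summing the partial products and collecting blades:
Answer: -29/72*γ1 - 112/9*γ2
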